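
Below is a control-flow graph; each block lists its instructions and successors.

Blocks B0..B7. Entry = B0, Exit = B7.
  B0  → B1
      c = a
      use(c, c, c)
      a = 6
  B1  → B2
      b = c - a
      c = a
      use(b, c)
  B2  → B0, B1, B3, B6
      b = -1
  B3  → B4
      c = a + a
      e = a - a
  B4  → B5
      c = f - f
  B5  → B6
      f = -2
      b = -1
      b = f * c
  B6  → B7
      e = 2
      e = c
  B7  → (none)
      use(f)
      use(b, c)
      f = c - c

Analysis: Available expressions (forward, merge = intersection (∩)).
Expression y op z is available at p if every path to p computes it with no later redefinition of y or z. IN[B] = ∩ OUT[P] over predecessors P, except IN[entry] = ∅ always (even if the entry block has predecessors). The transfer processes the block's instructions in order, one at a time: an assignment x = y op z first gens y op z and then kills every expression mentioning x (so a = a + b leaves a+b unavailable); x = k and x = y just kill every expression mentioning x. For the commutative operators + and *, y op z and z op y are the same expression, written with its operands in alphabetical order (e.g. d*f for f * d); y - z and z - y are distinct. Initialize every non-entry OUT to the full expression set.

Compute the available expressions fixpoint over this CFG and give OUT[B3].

Converged values:
  B0:  IN={}  OUT={}
  B1:  IN={}  OUT={}
  B2:  IN={}  OUT={}
  B3:  IN={}  OUT={a+a, a-a}
  B4:  IN={a+a, a-a}  OUT={a+a, a-a, f-f}
  B5:  IN={a+a, a-a, f-f}  OUT={a+a, a-a, c*f}
  B6:  IN={}  OUT={}
  B7:  IN={}  OUT={c-c}

Merge at B3: IN[B3] = OUT[B2] = {}
Applying B3's transfer function to that IN value gives OUT[B3] (row B3 above).

Answer: {a+a, a-a}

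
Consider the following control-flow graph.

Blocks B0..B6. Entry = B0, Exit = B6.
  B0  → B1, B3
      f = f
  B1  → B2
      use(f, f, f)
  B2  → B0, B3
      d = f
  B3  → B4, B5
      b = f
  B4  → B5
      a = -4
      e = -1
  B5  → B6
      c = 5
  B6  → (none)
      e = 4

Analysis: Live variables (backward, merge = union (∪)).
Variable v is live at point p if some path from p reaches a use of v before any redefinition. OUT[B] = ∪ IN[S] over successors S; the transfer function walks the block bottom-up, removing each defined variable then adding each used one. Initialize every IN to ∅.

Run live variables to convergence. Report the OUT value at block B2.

Answer: {f}

Working:
Per-block solution:
  B0:   IN={f}   OUT={f}
  B1:   IN={f}   OUT={f}
  B2:   IN={f}   OUT={f}
  B3:   IN={f}   OUT={}
  B4:   IN={}   OUT={}
  B5:   IN={}   OUT={}
  B6:   IN={}   OUT={}

Merge at B2: OUT[B2] = IN[B0] ⊔ IN[B3] = {f}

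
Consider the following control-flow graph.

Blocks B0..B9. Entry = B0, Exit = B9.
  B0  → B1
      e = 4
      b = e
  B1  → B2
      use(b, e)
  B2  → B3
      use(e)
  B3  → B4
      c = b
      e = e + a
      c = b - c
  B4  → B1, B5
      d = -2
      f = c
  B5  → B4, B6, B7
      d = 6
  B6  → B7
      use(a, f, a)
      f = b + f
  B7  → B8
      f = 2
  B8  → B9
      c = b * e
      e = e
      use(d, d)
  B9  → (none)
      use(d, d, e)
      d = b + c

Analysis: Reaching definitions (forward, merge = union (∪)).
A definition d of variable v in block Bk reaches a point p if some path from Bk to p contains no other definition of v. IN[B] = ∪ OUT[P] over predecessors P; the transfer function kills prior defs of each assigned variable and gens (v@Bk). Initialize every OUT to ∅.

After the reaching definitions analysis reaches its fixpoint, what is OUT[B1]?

Converged values:
  B0:   IN={}   OUT={b@B0, e@B0}
  B1:   IN={b@B0, c@B3, d@B4, e@B0, e@B3, f@B4}   OUT={b@B0, c@B3, d@B4, e@B0, e@B3, f@B4}
  B2:   IN={b@B0, c@B3, d@B4, e@B0, e@B3, f@B4}   OUT={b@B0, c@B3, d@B4, e@B0, e@B3, f@B4}
  B3:   IN={b@B0, c@B3, d@B4, e@B0, e@B3, f@B4}   OUT={b@B0, c@B3, d@B4, e@B3, f@B4}
  B4:   IN={b@B0, c@B3, d@B4, d@B5, e@B3, f@B4}   OUT={b@B0, c@B3, d@B4, e@B3, f@B4}
  B5:   IN={b@B0, c@B3, d@B4, e@B3, f@B4}   OUT={b@B0, c@B3, d@B5, e@B3, f@B4}
  B6:   IN={b@B0, c@B3, d@B5, e@B3, f@B4}   OUT={b@B0, c@B3, d@B5, e@B3, f@B6}
  B7:   IN={b@B0, c@B3, d@B5, e@B3, f@B4, f@B6}   OUT={b@B0, c@B3, d@B5, e@B3, f@B7}
  B8:   IN={b@B0, c@B3, d@B5, e@B3, f@B7}   OUT={b@B0, c@B8, d@B5, e@B8, f@B7}
  B9:   IN={b@B0, c@B8, d@B5, e@B8, f@B7}   OUT={b@B0, c@B8, d@B9, e@B8, f@B7}

Merge at B1: IN[B1] = OUT[B0] ⊔ OUT[B4] = {b@B0, c@B3, d@B4, e@B0, e@B3, f@B4}
Applying B1's transfer function to that IN value gives OUT[B1] (row B1 above).

Answer: {b@B0, c@B3, d@B4, e@B0, e@B3, f@B4}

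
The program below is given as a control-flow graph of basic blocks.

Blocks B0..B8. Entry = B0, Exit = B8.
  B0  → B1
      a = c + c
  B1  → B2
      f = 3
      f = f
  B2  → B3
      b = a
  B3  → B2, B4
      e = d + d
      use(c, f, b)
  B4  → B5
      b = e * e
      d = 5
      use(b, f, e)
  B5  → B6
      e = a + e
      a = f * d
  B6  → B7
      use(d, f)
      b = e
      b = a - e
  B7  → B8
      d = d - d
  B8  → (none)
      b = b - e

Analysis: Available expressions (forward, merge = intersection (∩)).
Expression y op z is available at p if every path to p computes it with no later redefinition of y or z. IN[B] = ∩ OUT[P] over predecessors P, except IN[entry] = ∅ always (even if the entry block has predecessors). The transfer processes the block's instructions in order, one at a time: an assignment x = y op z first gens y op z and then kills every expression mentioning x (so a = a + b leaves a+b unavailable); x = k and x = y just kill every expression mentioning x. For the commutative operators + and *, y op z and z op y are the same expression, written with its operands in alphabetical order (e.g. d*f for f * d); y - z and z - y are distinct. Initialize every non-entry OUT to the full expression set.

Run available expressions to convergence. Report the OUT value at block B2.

Answer: {c+c}

Derivation:
Converged values:
  B0:  IN={}  OUT={c+c}
  B1:  IN={c+c}  OUT={c+c}
  B2:  IN={c+c}  OUT={c+c}
  B3:  IN={c+c}  OUT={c+c, d+d}
  B4:  IN={c+c, d+d}  OUT={c+c, e*e}
  B5:  IN={c+c, e*e}  OUT={c+c, d*f}
  B6:  IN={c+c, d*f}  OUT={a-e, c+c, d*f}
  B7:  IN={a-e, c+c, d*f}  OUT={a-e, c+c}
  B8:  IN={a-e, c+c}  OUT={a-e, c+c}

Merge at B2: IN[B2] = OUT[B1] ∩ OUT[B3] = {c+c}
Applying B2's transfer function to that IN value gives OUT[B2] (row B2 above).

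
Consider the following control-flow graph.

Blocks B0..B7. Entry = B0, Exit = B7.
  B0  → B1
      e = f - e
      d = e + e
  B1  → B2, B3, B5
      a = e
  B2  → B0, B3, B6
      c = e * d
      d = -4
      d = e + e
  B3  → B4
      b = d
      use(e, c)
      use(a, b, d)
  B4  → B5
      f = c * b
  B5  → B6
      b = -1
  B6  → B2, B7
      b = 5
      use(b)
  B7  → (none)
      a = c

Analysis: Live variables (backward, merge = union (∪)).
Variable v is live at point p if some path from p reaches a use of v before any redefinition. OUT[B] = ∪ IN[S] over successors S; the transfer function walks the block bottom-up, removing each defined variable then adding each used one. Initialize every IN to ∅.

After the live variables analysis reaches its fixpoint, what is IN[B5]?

Per-block solution:
  B0:   IN={c, e, f}   OUT={c, d, e, f}
  B1:   IN={c, d, e, f}   OUT={a, c, d, e, f}
  B2:   IN={a, d, e, f}   OUT={a, c, d, e, f}
  B3:   IN={a, c, d, e}   OUT={a, b, c, d, e}
  B4:   IN={a, b, c, d, e}   OUT={a, c, d, e, f}
  B5:   IN={a, c, d, e, f}   OUT={a, c, d, e, f}
  B6:   IN={a, c, d, e, f}   OUT={a, c, d, e, f}
  B7:   IN={c}   OUT={}

Merge at B5: OUT[B5] = IN[B6] = {a, c, d, e, f}
Applying B5's transfer function to that OUT value gives IN[B5] (row B5 above).

Answer: {a, c, d, e, f}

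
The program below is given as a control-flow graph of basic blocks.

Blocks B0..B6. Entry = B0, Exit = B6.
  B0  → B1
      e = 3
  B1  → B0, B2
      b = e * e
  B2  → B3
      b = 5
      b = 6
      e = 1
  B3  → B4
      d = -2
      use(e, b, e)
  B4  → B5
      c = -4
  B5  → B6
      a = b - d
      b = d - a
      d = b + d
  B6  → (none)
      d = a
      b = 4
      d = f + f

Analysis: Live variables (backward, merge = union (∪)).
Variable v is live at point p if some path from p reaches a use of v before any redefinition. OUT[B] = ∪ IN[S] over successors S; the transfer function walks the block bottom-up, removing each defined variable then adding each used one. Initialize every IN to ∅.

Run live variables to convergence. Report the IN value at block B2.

Answer: {f}

Derivation:
Converged values:
  B0:   IN={f}   OUT={e, f}
  B1:   IN={e, f}   OUT={f}
  B2:   IN={f}   OUT={b, e, f}
  B3:   IN={b, e, f}   OUT={b, d, f}
  B4:   IN={b, d, f}   OUT={b, d, f}
  B5:   IN={b, d, f}   OUT={a, f}
  B6:   IN={a, f}   OUT={}

Merge at B2: OUT[B2] = IN[B3] = {b, e, f}
Applying B2's transfer function to that OUT value gives IN[B2] (row B2 above).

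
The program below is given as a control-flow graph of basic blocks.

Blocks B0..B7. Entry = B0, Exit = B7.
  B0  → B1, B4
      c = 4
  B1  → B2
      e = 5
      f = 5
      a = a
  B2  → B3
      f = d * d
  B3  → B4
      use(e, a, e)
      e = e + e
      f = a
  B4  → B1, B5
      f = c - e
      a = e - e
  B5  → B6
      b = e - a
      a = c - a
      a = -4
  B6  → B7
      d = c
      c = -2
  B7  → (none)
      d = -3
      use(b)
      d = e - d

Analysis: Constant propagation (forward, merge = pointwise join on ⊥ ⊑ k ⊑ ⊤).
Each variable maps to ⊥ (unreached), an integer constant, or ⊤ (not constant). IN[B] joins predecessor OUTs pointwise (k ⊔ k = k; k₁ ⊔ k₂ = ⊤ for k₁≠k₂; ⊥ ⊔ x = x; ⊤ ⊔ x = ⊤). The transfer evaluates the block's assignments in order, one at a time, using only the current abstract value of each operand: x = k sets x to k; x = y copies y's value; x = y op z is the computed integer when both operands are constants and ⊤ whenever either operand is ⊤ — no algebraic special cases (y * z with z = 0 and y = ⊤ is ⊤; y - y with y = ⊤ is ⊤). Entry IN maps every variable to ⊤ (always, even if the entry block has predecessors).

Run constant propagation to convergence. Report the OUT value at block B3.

Answer: {a: ⊤, b: ⊤, c: 4, d: ⊤, e: 10, f: ⊤}

Derivation:
Converged values:
  B0: | IN=(all ⊤) | OUT={c:4; rest ⊤}
  B1: | IN={c:4; rest ⊤} | OUT={c:4, e:5, f:5; rest ⊤}
  B2: | IN={c:4, e:5, f:5; rest ⊤} | OUT={c:4, e:5; rest ⊤}
  B3: | IN={c:4, e:5; rest ⊤} | OUT={c:4, e:10; rest ⊤}
  B4: | IN={c:4; rest ⊤} | OUT={c:4; rest ⊤}
  B5: | IN={c:4; rest ⊤} | OUT={a:-4, c:4; rest ⊤}
  B6: | IN={a:-4, c:4; rest ⊤} | OUT={a:-4, c:-2, d:4; rest ⊤}
  B7: | IN={a:-4, c:-2, d:4; rest ⊤} | OUT={a:-4, c:-2; rest ⊤}

Merge at B3: IN[B3] = OUT[B2] = {a: ⊤, b: ⊤, c: 4, d: ⊤, e: 5, f: ⊤}
Applying B3's transfer function to that IN value gives OUT[B3] (row B3 above).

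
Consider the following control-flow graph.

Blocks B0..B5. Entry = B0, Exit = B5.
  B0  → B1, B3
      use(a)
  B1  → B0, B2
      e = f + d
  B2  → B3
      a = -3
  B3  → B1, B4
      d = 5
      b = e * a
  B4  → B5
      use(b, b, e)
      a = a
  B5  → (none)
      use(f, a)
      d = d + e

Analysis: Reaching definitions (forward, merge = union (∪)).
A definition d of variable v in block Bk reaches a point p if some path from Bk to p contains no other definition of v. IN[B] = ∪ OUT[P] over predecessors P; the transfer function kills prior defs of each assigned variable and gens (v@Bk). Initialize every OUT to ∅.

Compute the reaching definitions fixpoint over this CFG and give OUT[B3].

Per-block solution:
  B0:  IN={a@B2, b@B3, d@B3, e@B1}  OUT={a@B2, b@B3, d@B3, e@B1}
  B1:  IN={a@B2, b@B3, d@B3, e@B1}  OUT={a@B2, b@B3, d@B3, e@B1}
  B2:  IN={a@B2, b@B3, d@B3, e@B1}  OUT={a@B2, b@B3, d@B3, e@B1}
  B3:  IN={a@B2, b@B3, d@B3, e@B1}  OUT={a@B2, b@B3, d@B3, e@B1}
  B4:  IN={a@B2, b@B3, d@B3, e@B1}  OUT={a@B4, b@B3, d@B3, e@B1}
  B5:  IN={a@B4, b@B3, d@B3, e@B1}  OUT={a@B4, b@B3, d@B5, e@B1}

Merge at B3: IN[B3] = OUT[B0] ⊔ OUT[B2] = {a@B2, b@B3, d@B3, e@B1}
Applying B3's transfer function to that IN value gives OUT[B3] (row B3 above).

Answer: {a@B2, b@B3, d@B3, e@B1}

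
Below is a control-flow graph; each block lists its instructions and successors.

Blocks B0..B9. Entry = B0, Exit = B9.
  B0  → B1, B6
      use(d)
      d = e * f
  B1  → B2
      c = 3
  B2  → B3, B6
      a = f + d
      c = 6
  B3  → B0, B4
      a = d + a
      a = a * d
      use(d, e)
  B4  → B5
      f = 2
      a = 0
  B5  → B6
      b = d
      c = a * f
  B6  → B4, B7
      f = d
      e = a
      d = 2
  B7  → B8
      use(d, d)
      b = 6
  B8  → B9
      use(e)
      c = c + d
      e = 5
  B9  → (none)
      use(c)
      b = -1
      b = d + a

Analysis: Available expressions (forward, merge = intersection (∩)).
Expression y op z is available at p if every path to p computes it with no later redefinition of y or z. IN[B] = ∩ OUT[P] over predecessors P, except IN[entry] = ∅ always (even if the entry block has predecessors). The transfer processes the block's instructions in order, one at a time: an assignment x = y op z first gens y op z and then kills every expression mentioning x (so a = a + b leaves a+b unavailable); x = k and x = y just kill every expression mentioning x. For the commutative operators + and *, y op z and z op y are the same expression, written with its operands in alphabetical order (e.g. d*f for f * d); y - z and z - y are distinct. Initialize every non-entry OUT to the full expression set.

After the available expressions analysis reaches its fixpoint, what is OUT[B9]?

Fixpoint table:
  B0:   IN={}   OUT={e*f}
  B1:   IN={e*f}   OUT={e*f}
  B2:   IN={e*f}   OUT={d+f, e*f}
  B3:   IN={d+f, e*f}   OUT={d+f, e*f}
  B4:   IN={}   OUT={}
  B5:   IN={}   OUT={a*f}
  B6:   IN={}   OUT={}
  B7:   IN={}   OUT={}
  B8:   IN={}   OUT={}
  B9:   IN={}   OUT={a+d}

Merge at B9: IN[B9] = OUT[B8] = {}
Applying B9's transfer function to that IN value gives OUT[B9] (row B9 above).

Answer: {a+d}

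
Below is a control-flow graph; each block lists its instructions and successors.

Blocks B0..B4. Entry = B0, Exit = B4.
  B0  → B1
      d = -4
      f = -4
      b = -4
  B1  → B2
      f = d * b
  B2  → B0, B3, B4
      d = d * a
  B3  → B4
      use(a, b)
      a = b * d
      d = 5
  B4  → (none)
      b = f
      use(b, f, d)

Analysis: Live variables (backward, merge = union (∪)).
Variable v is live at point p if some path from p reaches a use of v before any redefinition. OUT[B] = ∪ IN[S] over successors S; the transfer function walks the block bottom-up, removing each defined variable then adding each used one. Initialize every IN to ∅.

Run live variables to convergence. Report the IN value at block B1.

Converged values:
  B0:  IN={a}  OUT={a, b, d}
  B1:  IN={a, b, d}  OUT={a, b, d, f}
  B2:  IN={a, b, d, f}  OUT={a, b, d, f}
  B3:  IN={a, b, d, f}  OUT={d, f}
  B4:  IN={d, f}  OUT={}

Merge at B1: OUT[B1] = IN[B2] = {a, b, d, f}
Applying B1's transfer function to that OUT value gives IN[B1] (row B1 above).

Answer: {a, b, d}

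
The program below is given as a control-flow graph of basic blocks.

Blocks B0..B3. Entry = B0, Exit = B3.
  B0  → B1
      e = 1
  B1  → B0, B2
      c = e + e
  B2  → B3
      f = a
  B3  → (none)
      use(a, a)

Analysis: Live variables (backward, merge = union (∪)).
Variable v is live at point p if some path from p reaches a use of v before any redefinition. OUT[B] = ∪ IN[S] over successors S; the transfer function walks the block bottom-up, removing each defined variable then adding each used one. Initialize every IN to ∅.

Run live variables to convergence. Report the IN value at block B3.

Converged values:
  B0:  IN={a}  OUT={a, e}
  B1:  IN={a, e}  OUT={a}
  B2:  IN={a}  OUT={a}
  B3:  IN={a}  OUT={}

B3 is the boundary node: OUT[B3] = {}
Applying B3's transfer function to that OUT value gives IN[B3] (row B3 above).

Answer: {a}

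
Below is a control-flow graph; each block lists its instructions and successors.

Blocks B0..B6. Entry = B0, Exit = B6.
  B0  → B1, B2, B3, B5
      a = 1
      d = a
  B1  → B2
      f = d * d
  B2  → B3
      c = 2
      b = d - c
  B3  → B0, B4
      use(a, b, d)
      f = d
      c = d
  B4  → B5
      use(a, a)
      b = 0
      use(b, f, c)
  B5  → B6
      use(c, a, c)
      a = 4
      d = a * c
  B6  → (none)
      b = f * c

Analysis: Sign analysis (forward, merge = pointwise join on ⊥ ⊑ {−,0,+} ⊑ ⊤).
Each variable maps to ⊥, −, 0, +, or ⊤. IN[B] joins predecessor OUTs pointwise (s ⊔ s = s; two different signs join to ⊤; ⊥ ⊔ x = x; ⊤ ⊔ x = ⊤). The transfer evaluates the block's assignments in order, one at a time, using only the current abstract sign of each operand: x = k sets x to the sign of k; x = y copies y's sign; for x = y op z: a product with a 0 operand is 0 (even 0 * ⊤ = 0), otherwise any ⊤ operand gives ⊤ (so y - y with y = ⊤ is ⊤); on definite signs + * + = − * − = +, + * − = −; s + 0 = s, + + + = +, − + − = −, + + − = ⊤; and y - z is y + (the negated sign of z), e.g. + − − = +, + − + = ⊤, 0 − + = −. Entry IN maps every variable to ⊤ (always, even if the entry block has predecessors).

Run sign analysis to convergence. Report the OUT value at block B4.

Per-block solution:
  B0: | IN=(all ⊤) | OUT={a:+, d:+; rest ⊤}
  B1: | IN={a:+, d:+; rest ⊤} | OUT={a:+, d:+, f:+; rest ⊤}
  B2: | IN={a:+, d:+; rest ⊤} | OUT={a:+, c:+, d:+; rest ⊤}
  B3: | IN={a:+, d:+; rest ⊤} | OUT={a:+, c:+, d:+, f:+; rest ⊤}
  B4: | IN={a:+, c:+, d:+, f:+; rest ⊤} | OUT={a:+, b:0, c:+, d:+, f:+; rest ⊤}
  B5: | IN={a:+, d:+; rest ⊤} | OUT={a:+; rest ⊤}
  B6: | IN={a:+; rest ⊤} | OUT={a:+; rest ⊤}

Merge at B4: IN[B4] = OUT[B3] = {a: +, b: ⊤, c: +, d: +, e: ⊤, f: +}
Applying B4's transfer function to that IN value gives OUT[B4] (row B4 above).

Answer: {a: +, b: 0, c: +, d: +, e: ⊤, f: +}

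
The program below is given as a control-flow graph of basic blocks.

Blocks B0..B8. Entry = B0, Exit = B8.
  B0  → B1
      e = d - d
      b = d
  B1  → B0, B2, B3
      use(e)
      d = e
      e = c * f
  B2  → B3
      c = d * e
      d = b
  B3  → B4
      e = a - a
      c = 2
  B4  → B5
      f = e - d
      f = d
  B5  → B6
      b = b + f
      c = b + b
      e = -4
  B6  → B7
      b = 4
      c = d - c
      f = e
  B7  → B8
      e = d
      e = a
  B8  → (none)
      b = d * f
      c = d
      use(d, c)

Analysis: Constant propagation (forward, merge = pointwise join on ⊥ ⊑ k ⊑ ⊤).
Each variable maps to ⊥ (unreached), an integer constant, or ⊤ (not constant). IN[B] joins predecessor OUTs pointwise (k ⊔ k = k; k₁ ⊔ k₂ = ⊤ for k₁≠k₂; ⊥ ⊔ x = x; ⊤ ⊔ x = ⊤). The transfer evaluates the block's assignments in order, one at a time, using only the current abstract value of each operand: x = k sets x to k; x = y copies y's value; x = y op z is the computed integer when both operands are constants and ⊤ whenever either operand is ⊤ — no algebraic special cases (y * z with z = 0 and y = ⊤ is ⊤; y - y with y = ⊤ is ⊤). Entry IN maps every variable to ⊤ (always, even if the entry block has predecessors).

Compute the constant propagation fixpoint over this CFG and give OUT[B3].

Answer: {a: ⊤, b: ⊤, c: 2, d: ⊤, e: ⊤, f: ⊤}

Working:
Converged values:
  B0: | IN=(all ⊤) | OUT=(all ⊤)
  B1: | IN=(all ⊤) | OUT=(all ⊤)
  B2: | IN=(all ⊤) | OUT=(all ⊤)
  B3: | IN=(all ⊤) | OUT={c:2; rest ⊤}
  B4: | IN={c:2; rest ⊤} | OUT={c:2; rest ⊤}
  B5: | IN={c:2; rest ⊤} | OUT={e:-4; rest ⊤}
  B6: | IN={e:-4; rest ⊤} | OUT={b:4, e:-4, f:-4; rest ⊤}
  B7: | IN={b:4, e:-4, f:-4; rest ⊤} | OUT={b:4, f:-4; rest ⊤}
  B8: | IN={b:4, f:-4; rest ⊤} | OUT={f:-4; rest ⊤}

Merge at B3: IN[B3] = OUT[B1] ⊔ OUT[B2] = {a: ⊤, b: ⊤, c: ⊤, d: ⊤, e: ⊤, f: ⊤}
Applying B3's transfer function to that IN value gives OUT[B3] (row B3 above).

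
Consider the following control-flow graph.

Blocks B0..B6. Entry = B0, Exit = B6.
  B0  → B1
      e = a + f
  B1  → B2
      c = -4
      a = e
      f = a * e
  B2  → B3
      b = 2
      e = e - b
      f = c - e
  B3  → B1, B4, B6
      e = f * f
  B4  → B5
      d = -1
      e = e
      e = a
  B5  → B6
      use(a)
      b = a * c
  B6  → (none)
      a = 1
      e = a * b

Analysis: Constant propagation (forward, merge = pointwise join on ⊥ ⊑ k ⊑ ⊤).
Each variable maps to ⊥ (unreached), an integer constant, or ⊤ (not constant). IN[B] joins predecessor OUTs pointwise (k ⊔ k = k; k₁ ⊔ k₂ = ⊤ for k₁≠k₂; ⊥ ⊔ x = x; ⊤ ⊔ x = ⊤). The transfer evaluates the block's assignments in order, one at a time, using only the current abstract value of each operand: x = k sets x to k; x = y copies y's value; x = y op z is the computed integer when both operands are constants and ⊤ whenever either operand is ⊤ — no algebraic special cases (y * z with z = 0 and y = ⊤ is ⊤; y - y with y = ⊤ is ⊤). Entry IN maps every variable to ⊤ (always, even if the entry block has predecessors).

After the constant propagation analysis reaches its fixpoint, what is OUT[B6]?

Answer: {a: 1, b: ⊤, c: -4, d: ⊤, e: ⊤, f: ⊤}

Working:
Converged values:
  B0:  IN=(all ⊤)  OUT=(all ⊤)
  B1:  IN=(all ⊤)  OUT={c:-4; rest ⊤}
  B2:  IN={c:-4; rest ⊤}  OUT={b:2, c:-4; rest ⊤}
  B3:  IN={b:2, c:-4; rest ⊤}  OUT={b:2, c:-4; rest ⊤}
  B4:  IN={b:2, c:-4; rest ⊤}  OUT={b:2, c:-4, d:-1; rest ⊤}
  B5:  IN={b:2, c:-4, d:-1; rest ⊤}  OUT={c:-4, d:-1; rest ⊤}
  B6:  IN={c:-4; rest ⊤}  OUT={a:1, c:-4; rest ⊤}

Merge at B6: IN[B6] = OUT[B3] ⊔ OUT[B5] = {a: ⊤, b: ⊤, c: -4, d: ⊤, e: ⊤, f: ⊤}
Applying B6's transfer function to that IN value gives OUT[B6] (row B6 above).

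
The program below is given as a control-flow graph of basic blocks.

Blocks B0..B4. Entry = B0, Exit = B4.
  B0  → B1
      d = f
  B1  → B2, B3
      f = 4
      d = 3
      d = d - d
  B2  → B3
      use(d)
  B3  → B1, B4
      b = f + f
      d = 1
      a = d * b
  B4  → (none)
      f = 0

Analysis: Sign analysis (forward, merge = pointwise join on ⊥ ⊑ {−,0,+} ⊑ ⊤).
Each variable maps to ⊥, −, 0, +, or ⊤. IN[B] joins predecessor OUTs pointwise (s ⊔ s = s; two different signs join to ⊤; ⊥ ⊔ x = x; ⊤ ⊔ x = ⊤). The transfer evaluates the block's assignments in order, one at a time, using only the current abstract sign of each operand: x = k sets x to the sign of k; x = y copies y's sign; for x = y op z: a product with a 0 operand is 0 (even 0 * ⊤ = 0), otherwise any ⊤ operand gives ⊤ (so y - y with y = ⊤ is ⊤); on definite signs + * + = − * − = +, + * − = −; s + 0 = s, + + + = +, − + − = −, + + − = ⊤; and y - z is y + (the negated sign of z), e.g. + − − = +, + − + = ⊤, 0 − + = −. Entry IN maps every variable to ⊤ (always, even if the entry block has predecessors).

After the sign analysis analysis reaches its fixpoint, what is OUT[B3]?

Converged values:
  B0: | IN=(all ⊤) | OUT=(all ⊤)
  B1: | IN=(all ⊤) | OUT={f:+; rest ⊤}
  B2: | IN={f:+; rest ⊤} | OUT={f:+; rest ⊤}
  B3: | IN={f:+; rest ⊤} | OUT={a:+, b:+, d:+, f:+; rest ⊤}
  B4: | IN={a:+, b:+, d:+, f:+; rest ⊤} | OUT={a:+, b:+, d:+, f:0; rest ⊤}

Merge at B3: IN[B3] = OUT[B1] ⊔ OUT[B2] = {a: ⊤, b: ⊤, c: ⊤, d: ⊤, e: ⊤, f: +}
Applying B3's transfer function to that IN value gives OUT[B3] (row B3 above).

Answer: {a: +, b: +, c: ⊤, d: +, e: ⊤, f: +}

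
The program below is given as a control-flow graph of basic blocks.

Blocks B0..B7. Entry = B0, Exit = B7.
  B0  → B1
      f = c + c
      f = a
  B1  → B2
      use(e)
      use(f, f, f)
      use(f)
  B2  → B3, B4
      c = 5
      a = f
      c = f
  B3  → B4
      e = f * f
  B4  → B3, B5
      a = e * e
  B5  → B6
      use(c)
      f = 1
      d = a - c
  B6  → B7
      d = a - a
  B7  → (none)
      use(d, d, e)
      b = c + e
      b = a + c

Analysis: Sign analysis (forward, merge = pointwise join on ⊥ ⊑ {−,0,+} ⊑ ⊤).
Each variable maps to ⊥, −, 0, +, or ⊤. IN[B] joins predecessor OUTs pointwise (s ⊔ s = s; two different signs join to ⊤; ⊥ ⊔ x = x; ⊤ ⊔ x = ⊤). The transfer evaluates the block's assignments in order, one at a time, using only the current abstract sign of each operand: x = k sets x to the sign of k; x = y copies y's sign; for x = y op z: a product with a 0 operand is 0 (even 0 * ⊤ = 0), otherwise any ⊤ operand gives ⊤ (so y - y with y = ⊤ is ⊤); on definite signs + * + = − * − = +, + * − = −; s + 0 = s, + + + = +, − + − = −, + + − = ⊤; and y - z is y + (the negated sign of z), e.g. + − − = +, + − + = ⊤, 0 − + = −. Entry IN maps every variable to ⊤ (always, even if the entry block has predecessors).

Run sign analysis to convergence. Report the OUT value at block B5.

Answer: {a: ⊤, b: ⊤, c: ⊤, d: ⊤, e: ⊤, f: +}

Derivation:
Fixpoint table:
  B0:   IN=(all ⊤)   OUT=(all ⊤)
  B1:   IN=(all ⊤)   OUT=(all ⊤)
  B2:   IN=(all ⊤)   OUT=(all ⊤)
  B3:   IN=(all ⊤)   OUT=(all ⊤)
  B4:   IN=(all ⊤)   OUT=(all ⊤)
  B5:   IN=(all ⊤)   OUT={f:+; rest ⊤}
  B6:   IN={f:+; rest ⊤}   OUT={f:+; rest ⊤}
  B7:   IN={f:+; rest ⊤}   OUT={f:+; rest ⊤}

Merge at B5: IN[B5] = OUT[B4] = {a: ⊤, b: ⊤, c: ⊤, d: ⊤, e: ⊤, f: ⊤}
Applying B5's transfer function to that IN value gives OUT[B5] (row B5 above).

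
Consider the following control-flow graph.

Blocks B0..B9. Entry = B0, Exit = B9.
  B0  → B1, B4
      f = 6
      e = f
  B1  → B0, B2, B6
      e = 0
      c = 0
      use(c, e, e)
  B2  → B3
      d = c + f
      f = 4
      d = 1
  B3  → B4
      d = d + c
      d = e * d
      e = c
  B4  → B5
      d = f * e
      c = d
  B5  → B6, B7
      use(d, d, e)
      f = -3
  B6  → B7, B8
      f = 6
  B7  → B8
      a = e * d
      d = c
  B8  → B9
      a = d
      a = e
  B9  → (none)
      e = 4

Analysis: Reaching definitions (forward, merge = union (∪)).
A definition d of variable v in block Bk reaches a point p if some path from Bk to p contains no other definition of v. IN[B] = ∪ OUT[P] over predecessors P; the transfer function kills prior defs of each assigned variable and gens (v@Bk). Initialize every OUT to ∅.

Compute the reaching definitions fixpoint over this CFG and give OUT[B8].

Per-block solution:
  B0:   IN={c@B1, e@B1, f@B0}   OUT={c@B1, e@B0, f@B0}
  B1:   IN={c@B1, e@B0, f@B0}   OUT={c@B1, e@B1, f@B0}
  B2:   IN={c@B1, e@B1, f@B0}   OUT={c@B1, d@B2, e@B1, f@B2}
  B3:   IN={c@B1, d@B2, e@B1, f@B2}   OUT={c@B1, d@B3, e@B3, f@B2}
  B4:   IN={c@B1, d@B3, e@B0, e@B3, f@B0, f@B2}   OUT={c@B4, d@B4, e@B0, e@B3, f@B0, f@B2}
  B5:   IN={c@B4, d@B4, e@B0, e@B3, f@B0, f@B2}   OUT={c@B4, d@B4, e@B0, e@B3, f@B5}
  B6:   IN={c@B1, c@B4, d@B4, e@B0, e@B1, e@B3, f@B0, f@B5}   OUT={c@B1, c@B4, d@B4, e@B0, e@B1, e@B3, f@B6}
  B7:   IN={c@B1, c@B4, d@B4, e@B0, e@B1, e@B3, f@B5, f@B6}   OUT={a@B7, c@B1, c@B4, d@B7, e@B0, e@B1, e@B3, f@B5, f@B6}
  B8:   IN={a@B7, c@B1, c@B4, d@B4, d@B7, e@B0, e@B1, e@B3, f@B5, f@B6}   OUT={a@B8, c@B1, c@B4, d@B4, d@B7, e@B0, e@B1, e@B3, f@B5, f@B6}
  B9:   IN={a@B8, c@B1, c@B4, d@B4, d@B7, e@B0, e@B1, e@B3, f@B5, f@B6}   OUT={a@B8, c@B1, c@B4, d@B4, d@B7, e@B9, f@B5, f@B6}

Merge at B8: IN[B8] = OUT[B6] ⊔ OUT[B7] = {a@B7, c@B1, c@B4, d@B4, d@B7, e@B0, e@B1, e@B3, f@B5, f@B6}
Applying B8's transfer function to that IN value gives OUT[B8] (row B8 above).

Answer: {a@B8, c@B1, c@B4, d@B4, d@B7, e@B0, e@B1, e@B3, f@B5, f@B6}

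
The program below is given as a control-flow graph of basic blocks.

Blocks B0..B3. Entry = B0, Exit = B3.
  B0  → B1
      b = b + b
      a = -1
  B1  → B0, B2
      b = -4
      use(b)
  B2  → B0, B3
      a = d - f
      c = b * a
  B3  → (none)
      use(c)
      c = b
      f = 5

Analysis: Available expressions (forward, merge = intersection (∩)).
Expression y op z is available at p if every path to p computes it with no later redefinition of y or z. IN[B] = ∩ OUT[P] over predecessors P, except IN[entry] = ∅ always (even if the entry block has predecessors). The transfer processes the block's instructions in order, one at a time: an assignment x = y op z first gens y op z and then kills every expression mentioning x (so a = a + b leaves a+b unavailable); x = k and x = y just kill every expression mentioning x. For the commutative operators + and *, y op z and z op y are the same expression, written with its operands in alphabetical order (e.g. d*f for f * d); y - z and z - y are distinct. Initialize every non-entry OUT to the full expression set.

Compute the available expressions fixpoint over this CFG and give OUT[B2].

Per-block solution:
  B0:  IN={}  OUT={}
  B1:  IN={}  OUT={}
  B2:  IN={}  OUT={a*b, d-f}
  B3:  IN={a*b, d-f}  OUT={a*b}

Merge at B2: IN[B2] = OUT[B1] = {}
Applying B2's transfer function to that IN value gives OUT[B2] (row B2 above).

Answer: {a*b, d-f}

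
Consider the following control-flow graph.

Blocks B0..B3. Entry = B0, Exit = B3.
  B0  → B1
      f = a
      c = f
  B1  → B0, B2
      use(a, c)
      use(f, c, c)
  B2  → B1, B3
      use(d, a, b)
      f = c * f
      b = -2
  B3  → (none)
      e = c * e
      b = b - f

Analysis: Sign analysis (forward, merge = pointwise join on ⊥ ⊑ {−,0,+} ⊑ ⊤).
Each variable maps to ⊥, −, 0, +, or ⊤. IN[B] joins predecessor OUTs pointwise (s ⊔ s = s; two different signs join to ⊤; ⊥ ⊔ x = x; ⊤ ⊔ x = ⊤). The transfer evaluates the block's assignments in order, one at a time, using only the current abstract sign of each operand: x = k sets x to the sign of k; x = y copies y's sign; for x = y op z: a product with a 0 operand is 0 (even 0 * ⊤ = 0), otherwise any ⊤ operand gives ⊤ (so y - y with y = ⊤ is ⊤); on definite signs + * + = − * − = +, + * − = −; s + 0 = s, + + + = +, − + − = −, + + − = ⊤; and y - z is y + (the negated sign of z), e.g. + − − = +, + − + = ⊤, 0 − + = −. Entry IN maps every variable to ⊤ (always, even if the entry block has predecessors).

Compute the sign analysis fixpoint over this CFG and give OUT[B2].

Answer: {a: ⊤, b: -, c: ⊤, d: ⊤, e: ⊤, f: ⊤}

Working:
Fixpoint table:
  B0:   IN=(all ⊤)   OUT=(all ⊤)
  B1:   IN=(all ⊤)   OUT=(all ⊤)
  B2:   IN=(all ⊤)   OUT={b:-; rest ⊤}
  B3:   IN={b:-; rest ⊤}   OUT=(all ⊤)

Merge at B2: IN[B2] = OUT[B1] = {a: ⊤, b: ⊤, c: ⊤, d: ⊤, e: ⊤, f: ⊤}
Applying B2's transfer function to that IN value gives OUT[B2] (row B2 above).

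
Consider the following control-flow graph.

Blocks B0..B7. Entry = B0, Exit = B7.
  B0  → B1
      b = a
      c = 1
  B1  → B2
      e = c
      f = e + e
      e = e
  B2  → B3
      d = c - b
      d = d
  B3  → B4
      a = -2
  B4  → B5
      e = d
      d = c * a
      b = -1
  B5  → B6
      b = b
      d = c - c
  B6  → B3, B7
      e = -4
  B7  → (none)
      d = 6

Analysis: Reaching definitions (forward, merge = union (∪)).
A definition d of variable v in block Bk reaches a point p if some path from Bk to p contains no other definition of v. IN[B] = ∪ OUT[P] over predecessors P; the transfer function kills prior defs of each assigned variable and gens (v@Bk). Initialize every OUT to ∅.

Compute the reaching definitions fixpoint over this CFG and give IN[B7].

Answer: {a@B3, b@B5, c@B0, d@B5, e@B6, f@B1}

Derivation:
Converged values:
  B0:  IN={}  OUT={b@B0, c@B0}
  B1:  IN={b@B0, c@B0}  OUT={b@B0, c@B0, e@B1, f@B1}
  B2:  IN={b@B0, c@B0, e@B1, f@B1}  OUT={b@B0, c@B0, d@B2, e@B1, f@B1}
  B3:  IN={a@B3, b@B0, b@B5, c@B0, d@B2, d@B5, e@B1, e@B6, f@B1}  OUT={a@B3, b@B0, b@B5, c@B0, d@B2, d@B5, e@B1, e@B6, f@B1}
  B4:  IN={a@B3, b@B0, b@B5, c@B0, d@B2, d@B5, e@B1, e@B6, f@B1}  OUT={a@B3, b@B4, c@B0, d@B4, e@B4, f@B1}
  B5:  IN={a@B3, b@B4, c@B0, d@B4, e@B4, f@B1}  OUT={a@B3, b@B5, c@B0, d@B5, e@B4, f@B1}
  B6:  IN={a@B3, b@B5, c@B0, d@B5, e@B4, f@B1}  OUT={a@B3, b@B5, c@B0, d@B5, e@B6, f@B1}
  B7:  IN={a@B3, b@B5, c@B0, d@B5, e@B6, f@B1}  OUT={a@B3, b@B5, c@B0, d@B7, e@B6, f@B1}

Merge at B7: IN[B7] = OUT[B6] = {a@B3, b@B5, c@B0, d@B5, e@B6, f@B1}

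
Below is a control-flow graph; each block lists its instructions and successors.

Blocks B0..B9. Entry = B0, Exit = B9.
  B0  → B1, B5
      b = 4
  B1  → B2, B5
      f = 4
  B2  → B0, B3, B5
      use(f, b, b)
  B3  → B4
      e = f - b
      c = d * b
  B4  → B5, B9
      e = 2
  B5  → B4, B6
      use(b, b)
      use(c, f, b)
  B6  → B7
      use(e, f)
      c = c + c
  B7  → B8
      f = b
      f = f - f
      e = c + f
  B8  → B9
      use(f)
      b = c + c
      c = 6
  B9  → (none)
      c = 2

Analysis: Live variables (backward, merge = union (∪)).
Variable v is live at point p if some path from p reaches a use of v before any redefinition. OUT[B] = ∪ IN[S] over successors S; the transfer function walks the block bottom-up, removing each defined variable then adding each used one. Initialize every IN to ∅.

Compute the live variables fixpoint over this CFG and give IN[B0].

Converged values:
  B0:   IN={c, d, e, f}   OUT={b, c, d, e, f}
  B1:   IN={b, c, d, e}   OUT={b, c, d, e, f}
  B2:   IN={b, c, d, e, f}   OUT={b, c, d, e, f}
  B3:   IN={b, d, f}   OUT={b, c, f}
  B4:   IN={b, c, f}   OUT={b, c, e, f}
  B5:   IN={b, c, e, f}   OUT={b, c, e, f}
  B6:   IN={b, c, e, f}   OUT={b, c}
  B7:   IN={b, c}   OUT={c, f}
  B8:   IN={c, f}   OUT={}
  B9:   IN={}   OUT={}

Merge at B0: OUT[B0] = IN[B1] ⊔ IN[B5] = {b, c, d, e, f}
Applying B0's transfer function to that OUT value gives IN[B0] (row B0 above).

Answer: {c, d, e, f}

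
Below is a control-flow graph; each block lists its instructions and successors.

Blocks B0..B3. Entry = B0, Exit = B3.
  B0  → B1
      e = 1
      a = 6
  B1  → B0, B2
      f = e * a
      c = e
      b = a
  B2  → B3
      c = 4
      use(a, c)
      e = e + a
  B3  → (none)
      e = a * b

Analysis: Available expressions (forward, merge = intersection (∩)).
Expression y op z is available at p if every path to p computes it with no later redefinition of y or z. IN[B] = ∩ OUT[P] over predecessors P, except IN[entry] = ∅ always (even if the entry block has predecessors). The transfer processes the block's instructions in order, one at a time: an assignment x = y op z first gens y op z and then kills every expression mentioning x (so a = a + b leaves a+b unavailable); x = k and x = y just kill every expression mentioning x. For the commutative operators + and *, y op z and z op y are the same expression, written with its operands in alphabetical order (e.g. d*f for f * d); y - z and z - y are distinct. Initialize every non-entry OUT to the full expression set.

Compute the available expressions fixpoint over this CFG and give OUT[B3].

Converged values:
  B0:  IN={}  OUT={}
  B1:  IN={}  OUT={a*e}
  B2:  IN={a*e}  OUT={}
  B3:  IN={}  OUT={a*b}

Merge at B3: IN[B3] = OUT[B2] = {}
Applying B3's transfer function to that IN value gives OUT[B3] (row B3 above).

Answer: {a*b}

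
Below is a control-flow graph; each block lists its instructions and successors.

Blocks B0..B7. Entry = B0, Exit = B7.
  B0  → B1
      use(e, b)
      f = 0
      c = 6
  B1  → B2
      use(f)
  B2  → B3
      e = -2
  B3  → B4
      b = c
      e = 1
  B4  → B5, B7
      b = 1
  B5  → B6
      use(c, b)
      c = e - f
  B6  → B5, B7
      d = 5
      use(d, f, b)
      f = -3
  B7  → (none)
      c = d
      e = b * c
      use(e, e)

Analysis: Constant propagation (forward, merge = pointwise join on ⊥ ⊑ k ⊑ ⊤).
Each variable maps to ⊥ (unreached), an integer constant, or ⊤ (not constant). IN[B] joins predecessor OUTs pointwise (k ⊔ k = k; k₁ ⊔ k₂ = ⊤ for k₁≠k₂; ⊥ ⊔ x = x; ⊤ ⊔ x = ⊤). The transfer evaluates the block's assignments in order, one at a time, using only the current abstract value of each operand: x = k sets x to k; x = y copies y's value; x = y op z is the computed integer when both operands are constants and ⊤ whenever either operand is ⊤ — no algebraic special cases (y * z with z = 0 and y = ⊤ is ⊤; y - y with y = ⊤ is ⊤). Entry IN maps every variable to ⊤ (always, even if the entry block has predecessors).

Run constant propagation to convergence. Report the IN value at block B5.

Converged values:
  B0:  IN=(all ⊤)  OUT={c:6, f:0; rest ⊤}
  B1:  IN={c:6, f:0; rest ⊤}  OUT={c:6, f:0; rest ⊤}
  B2:  IN={c:6, f:0; rest ⊤}  OUT={c:6, e:-2, f:0; rest ⊤}
  B3:  IN={c:6, e:-2, f:0; rest ⊤}  OUT={b:6, c:6, e:1, f:0; rest ⊤}
  B4:  IN={b:6, c:6, e:1, f:0; rest ⊤}  OUT={b:1, c:6, e:1, f:0; rest ⊤}
  B5:  IN={b:1, e:1; rest ⊤}  OUT={b:1, e:1; rest ⊤}
  B6:  IN={b:1, e:1; rest ⊤}  OUT={b:1, d:5, e:1, f:-3; rest ⊤}
  B7:  IN={b:1, e:1; rest ⊤}  OUT={b:1; rest ⊤}

Merge at B5: IN[B5] = OUT[B4] ⊔ OUT[B6] = {a: ⊤, b: 1, c: ⊤, d: ⊤, e: 1, f: ⊤}

Answer: {a: ⊤, b: 1, c: ⊤, d: ⊤, e: 1, f: ⊤}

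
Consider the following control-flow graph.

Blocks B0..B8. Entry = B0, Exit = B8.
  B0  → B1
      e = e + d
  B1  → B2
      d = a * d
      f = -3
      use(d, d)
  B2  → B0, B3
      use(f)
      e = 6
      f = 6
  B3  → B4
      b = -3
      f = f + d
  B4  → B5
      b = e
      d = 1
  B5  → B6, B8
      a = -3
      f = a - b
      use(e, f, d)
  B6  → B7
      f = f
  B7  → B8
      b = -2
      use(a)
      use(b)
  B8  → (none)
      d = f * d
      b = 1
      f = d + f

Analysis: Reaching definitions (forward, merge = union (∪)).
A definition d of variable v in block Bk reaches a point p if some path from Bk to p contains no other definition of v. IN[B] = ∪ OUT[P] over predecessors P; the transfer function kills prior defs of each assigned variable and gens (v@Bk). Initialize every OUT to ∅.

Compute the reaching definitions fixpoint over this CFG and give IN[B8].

Answer: {a@B5, b@B4, b@B7, d@B4, e@B2, f@B5, f@B6}

Trace:
Fixpoint table:
  B0:  IN={d@B1, e@B2, f@B2}  OUT={d@B1, e@B0, f@B2}
  B1:  IN={d@B1, e@B0, f@B2}  OUT={d@B1, e@B0, f@B1}
  B2:  IN={d@B1, e@B0, f@B1}  OUT={d@B1, e@B2, f@B2}
  B3:  IN={d@B1, e@B2, f@B2}  OUT={b@B3, d@B1, e@B2, f@B3}
  B4:  IN={b@B3, d@B1, e@B2, f@B3}  OUT={b@B4, d@B4, e@B2, f@B3}
  B5:  IN={b@B4, d@B4, e@B2, f@B3}  OUT={a@B5, b@B4, d@B4, e@B2, f@B5}
  B6:  IN={a@B5, b@B4, d@B4, e@B2, f@B5}  OUT={a@B5, b@B4, d@B4, e@B2, f@B6}
  B7:  IN={a@B5, b@B4, d@B4, e@B2, f@B6}  OUT={a@B5, b@B7, d@B4, e@B2, f@B6}
  B8:  IN={a@B5, b@B4, b@B7, d@B4, e@B2, f@B5, f@B6}  OUT={a@B5, b@B8, d@B8, e@B2, f@B8}

Merge at B8: IN[B8] = OUT[B5] ⊔ OUT[B7] = {a@B5, b@B4, b@B7, d@B4, e@B2, f@B5, f@B6}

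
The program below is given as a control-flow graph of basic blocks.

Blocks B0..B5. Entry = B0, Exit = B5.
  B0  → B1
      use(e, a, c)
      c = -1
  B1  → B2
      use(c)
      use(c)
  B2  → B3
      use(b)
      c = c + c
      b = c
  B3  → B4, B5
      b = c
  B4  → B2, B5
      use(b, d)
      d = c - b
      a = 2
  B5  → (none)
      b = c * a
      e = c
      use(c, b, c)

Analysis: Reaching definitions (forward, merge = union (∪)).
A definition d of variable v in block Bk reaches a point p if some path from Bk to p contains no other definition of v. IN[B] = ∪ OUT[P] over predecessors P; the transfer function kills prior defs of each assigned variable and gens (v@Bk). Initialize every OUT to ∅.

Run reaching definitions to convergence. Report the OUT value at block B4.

Fixpoint table:
  B0: | IN={} | OUT={c@B0}
  B1: | IN={c@B0} | OUT={c@B0}
  B2: | IN={a@B4, b@B3, c@B0, c@B2, d@B4} | OUT={a@B4, b@B2, c@B2, d@B4}
  B3: | IN={a@B4, b@B2, c@B2, d@B4} | OUT={a@B4, b@B3, c@B2, d@B4}
  B4: | IN={a@B4, b@B3, c@B2, d@B4} | OUT={a@B4, b@B3, c@B2, d@B4}
  B5: | IN={a@B4, b@B3, c@B2, d@B4} | OUT={a@B4, b@B5, c@B2, d@B4, e@B5}

Merge at B4: IN[B4] = OUT[B3] = {a@B4, b@B3, c@B2, d@B4}
Applying B4's transfer function to that IN value gives OUT[B4] (row B4 above).

Answer: {a@B4, b@B3, c@B2, d@B4}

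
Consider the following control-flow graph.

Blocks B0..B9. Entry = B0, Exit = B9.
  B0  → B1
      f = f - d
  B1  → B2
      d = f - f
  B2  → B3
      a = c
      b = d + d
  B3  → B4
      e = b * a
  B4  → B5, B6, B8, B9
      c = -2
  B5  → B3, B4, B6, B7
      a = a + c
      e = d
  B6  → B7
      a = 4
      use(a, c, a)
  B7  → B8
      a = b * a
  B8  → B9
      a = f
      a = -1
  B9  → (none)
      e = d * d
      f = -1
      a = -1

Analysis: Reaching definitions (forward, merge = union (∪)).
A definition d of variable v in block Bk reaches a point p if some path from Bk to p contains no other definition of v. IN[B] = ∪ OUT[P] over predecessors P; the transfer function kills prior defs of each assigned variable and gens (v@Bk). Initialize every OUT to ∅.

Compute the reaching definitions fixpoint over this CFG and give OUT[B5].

Answer: {a@B5, b@B2, c@B4, d@B1, e@B5, f@B0}

Working:
Per-block solution:
  B0:   IN={}   OUT={f@B0}
  B1:   IN={f@B0}   OUT={d@B1, f@B0}
  B2:   IN={d@B1, f@B0}   OUT={a@B2, b@B2, d@B1, f@B0}
  B3:   IN={a@B2, a@B5, b@B2, c@B4, d@B1, e@B5, f@B0}   OUT={a@B2, a@B5, b@B2, c@B4, d@B1, e@B3, f@B0}
  B4:   IN={a@B2, a@B5, b@B2, c@B4, d@B1, e@B3, e@B5, f@B0}   OUT={a@B2, a@B5, b@B2, c@B4, d@B1, e@B3, e@B5, f@B0}
  B5:   IN={a@B2, a@B5, b@B2, c@B4, d@B1, e@B3, e@B5, f@B0}   OUT={a@B5, b@B2, c@B4, d@B1, e@B5, f@B0}
  B6:   IN={a@B2, a@B5, b@B2, c@B4, d@B1, e@B3, e@B5, f@B0}   OUT={a@B6, b@B2, c@B4, d@B1, e@B3, e@B5, f@B0}
  B7:   IN={a@B5, a@B6, b@B2, c@B4, d@B1, e@B3, e@B5, f@B0}   OUT={a@B7, b@B2, c@B4, d@B1, e@B3, e@B5, f@B0}
  B8:   IN={a@B2, a@B5, a@B7, b@B2, c@B4, d@B1, e@B3, e@B5, f@B0}   OUT={a@B8, b@B2, c@B4, d@B1, e@B3, e@B5, f@B0}
  B9:   IN={a@B2, a@B5, a@B8, b@B2, c@B4, d@B1, e@B3, e@B5, f@B0}   OUT={a@B9, b@B2, c@B4, d@B1, e@B9, f@B9}

Merge at B5: IN[B5] = OUT[B4] = {a@B2, a@B5, b@B2, c@B4, d@B1, e@B3, e@B5, f@B0}
Applying B5's transfer function to that IN value gives OUT[B5] (row B5 above).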